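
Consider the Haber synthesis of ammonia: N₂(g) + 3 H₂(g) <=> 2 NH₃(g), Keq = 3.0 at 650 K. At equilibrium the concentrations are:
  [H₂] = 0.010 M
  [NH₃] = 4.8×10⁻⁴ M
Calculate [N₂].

At equilibrium, Keq = [NH₃]² / ([N₂]·[H₂]³) = 3.0.
(4.8×10⁻⁴)² / (([N₂])·(0.010)³) = 3.0
[N₂] = 0.0768 = 0.077 M

[N₂] = 0.077 M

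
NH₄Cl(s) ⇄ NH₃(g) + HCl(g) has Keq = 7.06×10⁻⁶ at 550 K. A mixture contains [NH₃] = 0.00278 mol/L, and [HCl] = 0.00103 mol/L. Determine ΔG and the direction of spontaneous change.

(NH₄Cl is a pure solid — omitted from Q.)
Q = [NH₃]·[HCl] = (0.00278)·(0.00103) = 2.86×10⁻⁶
ΔG = RT ln(Q/Keq) = (8.314 J mol⁻¹ K⁻¹)(550 K) × ln(2.86×10⁻⁶/7.06×10⁻⁶)
   = (4.573 kJ/mol)(-0.9036) = -4.13 kJ/mol
ΔG < 0, so the forward reaction is spontaneous (proceeds forward).

ΔG = -4.13 kJ/mol; the forward reaction is spontaneous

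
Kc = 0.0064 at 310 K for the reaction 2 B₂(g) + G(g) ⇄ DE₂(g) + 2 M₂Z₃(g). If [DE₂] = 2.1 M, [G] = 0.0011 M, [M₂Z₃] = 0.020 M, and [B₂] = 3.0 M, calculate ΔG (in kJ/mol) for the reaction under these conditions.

ΔG = 6.66 kJ/mol

Qc = [DE₂]·[M₂Z₃]² / ([B₂]²·[G]) = (2.1)·(0.020)² / ((3.0)²·(0.0011)) = 0.0848
ΔG = RT ln(Qc/Kc) = (8.314 J mol⁻¹ K⁻¹)(310 K) × ln(0.0848/0.0064)
   = (2.577 kJ/mol)(2.584) = 6.66 kJ/mol
ΔG > 0, so the forward reaction is non-spontaneous (proceeds in reverse).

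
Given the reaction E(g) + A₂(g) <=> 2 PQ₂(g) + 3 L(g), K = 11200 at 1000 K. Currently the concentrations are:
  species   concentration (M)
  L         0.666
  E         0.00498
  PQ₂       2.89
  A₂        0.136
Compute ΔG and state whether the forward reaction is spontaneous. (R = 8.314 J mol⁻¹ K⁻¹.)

ΔG = -9.34 kJ/mol; the forward reaction is spontaneous

Q = [PQ₂]²·[L]³ / ([E]·[A₂]) = (2.89)²·(0.666)³ / ((0.00498)·(0.136)) = 3640
ΔG = RT ln(Q/K) = (8.314 J mol⁻¹ K⁻¹)(1000 K) × ln(3640/11200)
   = (8.314 kJ/mol)(-1.124) = -9.34 kJ/mol
ΔG < 0, so the forward reaction is spontaneous (proceeds forward).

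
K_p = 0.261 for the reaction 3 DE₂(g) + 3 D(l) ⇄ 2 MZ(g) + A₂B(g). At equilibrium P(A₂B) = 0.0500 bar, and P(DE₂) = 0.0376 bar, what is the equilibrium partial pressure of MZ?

(D is a pure liquid — omitted from K_p.)
At equilibrium, K_p = P(MZ)²·P(A₂B) / P(DE₂)³ = 0.261.
(P(MZ))²·(0.0500) / (0.0376)³ = 0.261
P(MZ)² = 2.77e-4 ⇒ P(MZ) = 0.0167 bar

P(MZ) = 0.0167 bar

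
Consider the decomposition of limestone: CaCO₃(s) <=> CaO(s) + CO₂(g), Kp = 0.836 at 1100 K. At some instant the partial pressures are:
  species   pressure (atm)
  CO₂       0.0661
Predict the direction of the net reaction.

(CaCO₃, CaO are pure solids — omitted from Qp.)
Qp = P(CO₂) = 0.0661
Qp = 0.0661 < Kp = 0.836, so the forward reaction proceeds.

forward (toward products)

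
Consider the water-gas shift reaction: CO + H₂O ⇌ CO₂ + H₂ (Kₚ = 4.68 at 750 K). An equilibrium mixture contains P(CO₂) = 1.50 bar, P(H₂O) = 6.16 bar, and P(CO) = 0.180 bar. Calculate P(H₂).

At equilibrium, Kₚ = P(CO₂)·P(H₂) / (P(CO)·P(H₂O)) = 4.68.
(1.50)·(P(H₂)) / ((0.180)·(6.16)) = 4.68
P(H₂) = 3.46 bar

P(H₂) = 3.46 bar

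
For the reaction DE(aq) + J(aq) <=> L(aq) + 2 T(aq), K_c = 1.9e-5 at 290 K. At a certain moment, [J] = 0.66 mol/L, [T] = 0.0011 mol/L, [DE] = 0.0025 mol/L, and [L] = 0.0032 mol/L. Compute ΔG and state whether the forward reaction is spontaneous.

Q_c = [L]·[T]² / ([DE]·[J]) = (0.0032)·(0.0011)² / ((0.0025)·(0.66)) = 2.35e-6
ΔG = RT ln(Q_c/K_c) = (8.314 J mol⁻¹ K⁻¹)(290 K) × ln(2.35e-6/1.9e-5)
   = (2.411 kJ/mol)(-2.090) = -5.04 kJ/mol
ΔG < 0, so the forward reaction is spontaneous (proceeds forward).

ΔG = -5.04 kJ/mol; the forward reaction is spontaneous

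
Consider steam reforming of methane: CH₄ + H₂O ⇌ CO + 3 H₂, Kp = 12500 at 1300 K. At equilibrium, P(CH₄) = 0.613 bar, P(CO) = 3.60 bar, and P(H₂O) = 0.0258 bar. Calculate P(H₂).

At equilibrium, Kp = P(CO)·P(H₂)³ / (P(CH₄)·P(H₂O)) = 12500.
(3.60)·(P(H₂))³ / ((0.613)·(0.0258)) = 12500
P(H₂)³ = 54.9 ⇒ P(H₂) = 3.80 bar

P(H₂) = 3.80 bar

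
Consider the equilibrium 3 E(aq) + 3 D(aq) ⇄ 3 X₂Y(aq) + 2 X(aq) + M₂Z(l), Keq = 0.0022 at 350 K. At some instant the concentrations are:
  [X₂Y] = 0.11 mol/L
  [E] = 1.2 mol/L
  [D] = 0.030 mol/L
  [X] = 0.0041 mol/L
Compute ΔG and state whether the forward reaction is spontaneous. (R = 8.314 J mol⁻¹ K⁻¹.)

ΔG = -4.43 kJ/mol; the forward reaction is spontaneous

(M₂Z is a pure liquid — omitted from Q.)
Q = [X₂Y]³·[X]² / ([E]³·[D]³) = (0.11)³·(0.0041)² / ((1.2)³·(0.030)³) = 4.80e-4
ΔG = RT ln(Q/Keq) = (8.314 J mol⁻¹ K⁻¹)(350 K) × ln(4.80e-4/0.0022)
   = (2.910 kJ/mol)(-1.522) = -4.43 kJ/mol
ΔG < 0, so the forward reaction is spontaneous (proceeds forward).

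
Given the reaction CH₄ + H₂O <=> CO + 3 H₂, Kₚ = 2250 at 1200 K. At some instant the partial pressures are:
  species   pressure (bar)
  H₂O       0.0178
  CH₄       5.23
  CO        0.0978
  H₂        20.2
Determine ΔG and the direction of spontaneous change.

Qₚ = P(CO)·P(H₂)³ / (P(CH₄)·P(H₂O)) = (0.0978)·(20.2)³ / ((5.23)·(0.0178)) = 8660
ΔG = RT ln(Qₚ/Kₚ) = (8.314 J mol⁻¹ K⁻¹)(1200 K) × ln(8660/2250)
   = (9.977 kJ/mol)(1.348) = 13.4 kJ/mol
ΔG > 0, so the forward reaction is non-spontaneous (proceeds in reverse).

ΔG = 13.4 kJ/mol; the forward reaction is non-spontaneous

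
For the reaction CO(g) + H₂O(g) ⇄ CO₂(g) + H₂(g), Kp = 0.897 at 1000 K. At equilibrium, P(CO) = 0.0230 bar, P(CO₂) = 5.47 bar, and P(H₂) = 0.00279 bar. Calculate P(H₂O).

P(H₂O) = 0.740 bar

At equilibrium, Kp = P(CO₂)·P(H₂) / (P(CO)·P(H₂O)) = 0.897.
(5.47)·(0.00279) / ((0.0230)·(P(H₂O))) = 0.897
P(H₂O) = 0.740 bar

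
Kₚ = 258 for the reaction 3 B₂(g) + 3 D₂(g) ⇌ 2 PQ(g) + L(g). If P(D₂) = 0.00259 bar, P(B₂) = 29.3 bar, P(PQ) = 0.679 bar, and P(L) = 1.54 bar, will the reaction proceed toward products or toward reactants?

reverse (toward reactants)

Qₚ = P(PQ)²·P(L) / (P(B₂)³·P(D₂)³) = (0.679)²·(1.54) / ((29.3)³·(0.00259)³) = 1620
Qₚ = 1620 > Kₚ = 258, so the reverse reaction proceeds.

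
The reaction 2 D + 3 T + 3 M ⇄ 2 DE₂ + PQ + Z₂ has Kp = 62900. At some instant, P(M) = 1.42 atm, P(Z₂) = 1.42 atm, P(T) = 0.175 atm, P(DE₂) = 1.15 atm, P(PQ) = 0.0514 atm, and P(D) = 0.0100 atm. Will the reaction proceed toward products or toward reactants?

no net change (already at equilibrium)

Qp = P(DE₂)²·P(PQ)·P(Z₂) / (P(D)²·P(T)³·P(M)³) = (1.15)²·(0.0514)·(1.42) / ((0.0100)²·(0.175)³·(1.42)³) = 62900
Qp = 62900 = Kp, so the system is already at equilibrium.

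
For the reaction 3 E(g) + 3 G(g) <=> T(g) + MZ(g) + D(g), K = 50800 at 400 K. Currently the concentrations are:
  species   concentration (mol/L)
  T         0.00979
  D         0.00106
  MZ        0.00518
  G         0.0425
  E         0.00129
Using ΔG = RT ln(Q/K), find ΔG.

Q = [T]·[MZ]·[D] / ([E]³·[G]³) = (0.00979)·(0.00518)·(0.00106) / ((0.00129)³·(0.0425)³) = 3.26×10⁵
ΔG = RT ln(Q/K) = (8.314 J mol⁻¹ K⁻¹)(400 K) × ln(3.26×10⁵/50800)
   = (3.326 kJ/mol)(1.859) = 6.18 kJ/mol
ΔG > 0, so the forward reaction is non-spontaneous (proceeds in reverse).

ΔG = 6.18 kJ/mol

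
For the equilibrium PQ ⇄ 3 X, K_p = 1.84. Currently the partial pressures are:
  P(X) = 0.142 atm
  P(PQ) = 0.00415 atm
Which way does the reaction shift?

Q_p = P(X)³ / P(PQ) = (0.142)³ / (0.00415) = 0.690
Q_p = 0.690 < K_p = 1.84, so the forward reaction proceeds.

forward (toward products)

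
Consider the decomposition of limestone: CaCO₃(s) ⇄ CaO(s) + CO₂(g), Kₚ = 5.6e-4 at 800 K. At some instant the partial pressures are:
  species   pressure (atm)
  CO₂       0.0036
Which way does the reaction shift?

to the left

(CaCO₃, CaO are pure solids — omitted from Qₚ.)
Qₚ = P(CO₂) = 0.0036
Qₚ = 0.0036 > Kₚ = 5.6e-4, so the reverse reaction proceeds.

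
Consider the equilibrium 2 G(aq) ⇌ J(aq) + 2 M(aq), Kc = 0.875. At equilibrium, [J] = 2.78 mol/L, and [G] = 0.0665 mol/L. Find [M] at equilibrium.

At equilibrium, Kc = [J]·[M]² / [G]² = 0.875.
(2.78)·([M])² / (0.0665)² = 0.875
[M]² = 0.00139 ⇒ [M] = 0.0373 mol/L

[M] = 0.0373 mol/L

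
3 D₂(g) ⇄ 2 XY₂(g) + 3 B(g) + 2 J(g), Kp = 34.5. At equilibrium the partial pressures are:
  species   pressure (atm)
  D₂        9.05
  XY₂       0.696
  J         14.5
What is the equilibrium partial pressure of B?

P(B) = 6.31 atm

At equilibrium, Kp = P(XY₂)²·P(B)³·P(J)² / P(D₂)³ = 34.5.
(0.696)²·(P(B))³·(14.5)² / (9.05)³ = 34.5
P(B)³ = 251 ⇒ P(B) = 6.31 atm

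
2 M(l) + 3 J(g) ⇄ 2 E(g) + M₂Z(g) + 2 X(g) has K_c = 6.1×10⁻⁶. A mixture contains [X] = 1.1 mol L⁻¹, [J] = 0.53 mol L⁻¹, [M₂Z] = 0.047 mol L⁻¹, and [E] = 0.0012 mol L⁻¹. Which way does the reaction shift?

(M is a pure liquid — omitted from Q_c.)
Q_c = [E]²·[M₂Z]·[X]² / [J]³ = (0.0012)²·(0.047)·(1.1)² / (0.53)³ = 5.5×10⁻⁷
Q_c = 5.5×10⁻⁷ < K_c = 6.1×10⁻⁶, so the forward reaction proceeds.

forward (toward products)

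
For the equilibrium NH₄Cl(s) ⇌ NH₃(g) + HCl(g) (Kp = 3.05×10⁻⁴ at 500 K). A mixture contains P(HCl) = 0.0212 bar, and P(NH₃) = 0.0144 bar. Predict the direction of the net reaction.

(NH₄Cl is a pure solid — omitted from Qp.)
Qp = P(NH₃)·P(HCl) = (0.0144)·(0.0212) = 3.05×10⁻⁴
Qp = 3.05×10⁻⁴ = Kp, so the system is already at equilibrium.

at equilibrium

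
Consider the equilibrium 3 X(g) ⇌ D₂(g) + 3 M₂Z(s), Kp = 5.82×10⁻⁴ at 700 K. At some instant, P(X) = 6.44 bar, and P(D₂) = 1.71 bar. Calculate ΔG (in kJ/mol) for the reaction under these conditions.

ΔG = 14.0 kJ/mol

(M₂Z is a pure solid — omitted from Qp.)
Qp = P(D₂) / P(X)³ = (1.71) / (6.44)³ = 0.00640
ΔG = RT ln(Qp/Kp) = (8.314 J mol⁻¹ K⁻¹)(700 K) × ln(0.00640/5.82×10⁻⁴)
   = (5.820 kJ/mol)(2.398) = 14.0 kJ/mol
ΔG > 0, so the forward reaction is non-spontaneous (proceeds in reverse).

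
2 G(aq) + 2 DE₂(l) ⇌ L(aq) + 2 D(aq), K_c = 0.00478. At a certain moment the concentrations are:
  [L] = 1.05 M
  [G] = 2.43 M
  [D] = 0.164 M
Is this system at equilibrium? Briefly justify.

yes, at equilibrium

(DE₂ is a pure liquid — omitted from Q_c.)
Q_c = [L]·[D]² / [G]² = (1.05)·(0.164)² / (2.43)² = 0.00478
Q_c = 0.00478 = K_c; the system is at equilibrium.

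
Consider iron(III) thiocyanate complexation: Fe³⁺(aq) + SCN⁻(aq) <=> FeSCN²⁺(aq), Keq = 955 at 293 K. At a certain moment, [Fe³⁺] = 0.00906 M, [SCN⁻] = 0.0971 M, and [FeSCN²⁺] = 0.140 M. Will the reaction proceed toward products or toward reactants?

Q = [FeSCN²⁺] / ([Fe³⁺]·[SCN⁻]) = (0.140) / ((0.00906)·(0.0971)) = 159
Q = 159 < Keq = 955, so the forward reaction proceeds.

toward products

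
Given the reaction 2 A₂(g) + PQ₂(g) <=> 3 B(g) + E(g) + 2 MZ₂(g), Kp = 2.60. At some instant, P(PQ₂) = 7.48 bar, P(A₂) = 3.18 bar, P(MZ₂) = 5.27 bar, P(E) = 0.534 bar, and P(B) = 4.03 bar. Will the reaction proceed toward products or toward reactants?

reverse (toward reactants)

Qp = P(B)³·P(E)·P(MZ₂)² / (P(A₂)²·P(PQ₂)) = (4.03)³·(0.534)·(5.27)² / ((3.18)²·(7.48)) = 12.8
Qp = 12.8 > Kp = 2.60, so the reverse reaction proceeds.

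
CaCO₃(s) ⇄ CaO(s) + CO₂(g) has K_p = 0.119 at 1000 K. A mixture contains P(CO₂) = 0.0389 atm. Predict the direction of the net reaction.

(CaCO₃, CaO are pure solids — omitted from Q_p.)
Q_p = P(CO₂) = 0.0389
Q_p = 0.0389 < K_p = 0.119, so the forward reaction proceeds.

in the forward direction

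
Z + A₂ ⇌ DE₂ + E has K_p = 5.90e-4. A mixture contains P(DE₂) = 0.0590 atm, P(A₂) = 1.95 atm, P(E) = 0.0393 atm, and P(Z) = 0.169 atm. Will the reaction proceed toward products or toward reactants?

in the reverse direction

Q_p = P(DE₂)·P(E) / (P(Z)·P(A₂)) = (0.0590)·(0.0393) / ((0.169)·(1.95)) = 0.00704
Q_p = 0.00704 > K_p = 5.90e-4, so the reverse reaction proceeds.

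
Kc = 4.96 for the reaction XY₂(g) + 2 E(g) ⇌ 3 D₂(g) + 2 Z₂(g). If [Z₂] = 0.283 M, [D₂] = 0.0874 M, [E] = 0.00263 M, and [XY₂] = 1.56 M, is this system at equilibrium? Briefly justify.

Qc = [D₂]³·[Z₂]² / ([XY₂]·[E]²) = (0.0874)³·(0.283)² / ((1.56)·(0.00263)²) = 4.96
Qc = 4.96 = Kc; the system is at equilibrium.

yes, at equilibrium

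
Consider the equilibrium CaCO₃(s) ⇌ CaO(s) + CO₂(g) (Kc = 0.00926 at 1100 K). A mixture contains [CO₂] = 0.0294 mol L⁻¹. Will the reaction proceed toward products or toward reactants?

(CaCO₃, CaO are pure solids — omitted from Qc.)
Qc = [CO₂] = 0.0294
Qc = 0.0294 > Kc = 0.00926, so the reverse reaction proceeds.

in the reverse direction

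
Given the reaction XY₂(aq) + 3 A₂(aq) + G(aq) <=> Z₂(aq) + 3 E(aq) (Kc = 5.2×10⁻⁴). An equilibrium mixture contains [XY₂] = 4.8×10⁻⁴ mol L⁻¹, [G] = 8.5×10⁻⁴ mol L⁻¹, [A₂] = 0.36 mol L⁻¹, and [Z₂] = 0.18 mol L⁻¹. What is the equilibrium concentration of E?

[E] = 3.8×10⁻⁴ mol L⁻¹

At equilibrium, Kc = [Z₂]·[E]³ / ([XY₂]·[A₂]³·[G]) = 5.2×10⁻⁴.
(0.18)·([E])³ / ((4.8×10⁻⁴)·(0.36)³·(8.5×10⁻⁴)) = 5.2×10⁻⁴
[E]³ = 5.50×10⁻¹¹ ⇒ [E] = 3.8×10⁻⁴ mol L⁻¹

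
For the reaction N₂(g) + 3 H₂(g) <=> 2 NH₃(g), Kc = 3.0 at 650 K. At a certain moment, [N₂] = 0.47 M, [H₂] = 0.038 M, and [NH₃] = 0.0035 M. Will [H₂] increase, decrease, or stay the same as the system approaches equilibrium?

Qc = [NH₃]² / ([N₂]·[H₂]³) = (0.0035)² / ((0.47)·(0.038)³) = 0.47
Qc = 0.47 < Kc = 3.0: net forward reaction.
H₂ is a reactant, so it decreases.

decrease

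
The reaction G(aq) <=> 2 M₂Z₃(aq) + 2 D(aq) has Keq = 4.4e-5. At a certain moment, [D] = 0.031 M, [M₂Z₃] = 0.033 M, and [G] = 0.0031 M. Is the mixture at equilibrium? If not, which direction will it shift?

Q = [M₂Z₃]²·[D]² / [G] = (0.033)²·(0.031)² / (0.0031) = 3.4e-4
Q = 3.4e-4 > Keq = 4.4e-5: net reverse reaction.

no; Q > K, reaction proceeds in reverse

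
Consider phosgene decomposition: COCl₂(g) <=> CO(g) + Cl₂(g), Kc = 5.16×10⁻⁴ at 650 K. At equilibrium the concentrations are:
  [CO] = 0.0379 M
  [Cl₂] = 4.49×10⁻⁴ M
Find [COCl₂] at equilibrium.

[COCl₂] = 0.0330 M

At equilibrium, Kc = [CO]·[Cl₂] / [COCl₂] = 5.16×10⁻⁴.
(0.0379)·(4.49×10⁻⁴) / ([COCl₂]) = 5.16×10⁻⁴
[COCl₂] = 0.0330 M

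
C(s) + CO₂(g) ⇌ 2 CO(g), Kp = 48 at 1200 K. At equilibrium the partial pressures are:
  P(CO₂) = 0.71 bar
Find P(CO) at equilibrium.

P(CO) = 5.8 bar

(C is a pure solid — omitted from Kp.)
At equilibrium, Kp = P(CO)² / P(CO₂) = 48.
(P(CO))² / (0.71) = 48
P(CO)² = 34.1 ⇒ P(CO) = 5.8 bar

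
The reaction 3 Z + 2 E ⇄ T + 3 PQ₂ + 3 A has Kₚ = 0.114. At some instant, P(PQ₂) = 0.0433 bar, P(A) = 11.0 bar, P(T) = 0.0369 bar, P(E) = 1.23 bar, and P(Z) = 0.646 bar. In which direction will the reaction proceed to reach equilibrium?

Qₚ = P(T)·P(PQ₂)³·P(A)³ / (P(Z)³·P(E)²) = (0.0369)·(0.0433)³·(11.0)³ / ((0.646)³·(1.23)²) = 0.00978
Qₚ = 0.00978 < Kₚ = 0.114, so the forward reaction proceeds.

in the forward direction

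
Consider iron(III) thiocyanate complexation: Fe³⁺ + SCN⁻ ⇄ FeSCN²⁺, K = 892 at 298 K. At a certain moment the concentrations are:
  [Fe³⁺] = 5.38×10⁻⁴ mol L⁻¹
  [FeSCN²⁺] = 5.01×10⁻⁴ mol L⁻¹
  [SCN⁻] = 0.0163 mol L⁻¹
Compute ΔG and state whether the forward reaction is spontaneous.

Q = [FeSCN²⁺] / ([Fe³⁺]·[SCN⁻]) = (5.01×10⁻⁴) / ((5.38×10⁻⁴)·(0.0163)) = 57.1
ΔG = RT ln(Q/K) = (8.314 J mol⁻¹ K⁻¹)(298 K) × ln(57.1/892)
   = (2.478 kJ/mol)(-2.749) = -6.81 kJ/mol
ΔG < 0, so the forward reaction is spontaneous (proceeds forward).

ΔG = -6.81 kJ/mol; the forward reaction is spontaneous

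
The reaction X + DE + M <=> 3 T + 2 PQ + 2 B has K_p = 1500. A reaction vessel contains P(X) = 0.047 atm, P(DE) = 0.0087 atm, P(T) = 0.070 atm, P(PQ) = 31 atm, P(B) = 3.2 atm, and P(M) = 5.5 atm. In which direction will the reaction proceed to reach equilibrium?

no net change (already at equilibrium)

Q_p = P(T)³·P(PQ)²·P(B)² / (P(X)·P(DE)·P(M)) = (0.070)³·(31)²·(3.2)² / ((0.047)·(0.0087)·(5.5)) = 1500
Q_p = 1500 = K_p, so the system is already at equilibrium.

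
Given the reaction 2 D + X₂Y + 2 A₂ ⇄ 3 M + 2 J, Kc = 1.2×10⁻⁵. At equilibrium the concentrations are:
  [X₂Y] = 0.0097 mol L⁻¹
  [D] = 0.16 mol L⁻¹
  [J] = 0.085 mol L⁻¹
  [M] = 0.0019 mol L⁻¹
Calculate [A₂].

[A₂] = 0.13 mol L⁻¹

At equilibrium, Kc = [M]³·[J]² / ([D]²·[X₂Y]·[A₂]²) = 1.2×10⁻⁵.
(0.0019)³·(0.085)² / ((0.16)²·(0.0097)·([A₂])²) = 1.2×10⁻⁵
[A₂]² = 0.0166 ⇒ [A₂] = 0.13 mol L⁻¹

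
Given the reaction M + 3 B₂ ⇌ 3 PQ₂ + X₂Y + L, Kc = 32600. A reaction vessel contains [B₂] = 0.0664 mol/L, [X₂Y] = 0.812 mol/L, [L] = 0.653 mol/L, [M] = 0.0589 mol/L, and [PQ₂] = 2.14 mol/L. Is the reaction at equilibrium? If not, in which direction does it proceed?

toward reactants

Qc = [PQ₂]³·[X₂Y]·[L] / ([M]·[B₂]³) = (2.14)³·(0.812)·(0.653) / ((0.0589)·(0.0664)³) = 3.01×10⁵
Qc = 3.01×10⁵ > Kc = 32600, so the reverse reaction proceeds.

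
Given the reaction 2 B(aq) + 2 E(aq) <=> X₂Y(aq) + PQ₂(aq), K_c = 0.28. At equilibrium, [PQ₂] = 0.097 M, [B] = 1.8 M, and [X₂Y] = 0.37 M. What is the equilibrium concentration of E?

[E] = 0.20 M

At equilibrium, K_c = [X₂Y]·[PQ₂] / ([B]²·[E]²) = 0.28.
(0.37)·(0.097) / ((1.8)²·([E])²) = 0.28
[E]² = 0.0396 ⇒ [E] = 0.20 M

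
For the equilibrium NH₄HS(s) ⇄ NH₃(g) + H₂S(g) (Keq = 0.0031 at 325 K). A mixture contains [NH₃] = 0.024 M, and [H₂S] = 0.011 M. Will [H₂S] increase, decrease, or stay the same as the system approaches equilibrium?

(NH₄HS is a pure solid — omitted from Q.)
Q = [NH₃]·[H₂S] = (0.024)·(0.011) = 2.6e-4
Q = 2.6e-4 < Keq = 0.0031: net forward reaction.
H₂S is a product, so it increases.

increase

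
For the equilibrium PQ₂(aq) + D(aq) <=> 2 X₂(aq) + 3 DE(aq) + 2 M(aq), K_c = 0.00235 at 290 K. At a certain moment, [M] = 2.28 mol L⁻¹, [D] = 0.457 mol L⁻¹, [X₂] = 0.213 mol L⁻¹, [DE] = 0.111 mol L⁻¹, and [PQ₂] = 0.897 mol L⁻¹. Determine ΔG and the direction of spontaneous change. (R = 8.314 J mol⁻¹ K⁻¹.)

Q_c = [X₂]²·[DE]³·[M]² / ([PQ₂]·[D]) = (0.213)²·(0.111)³·(2.28)² / ((0.897)·(0.457)) = 7.87×10⁻⁴
ΔG = RT ln(Q_c/K_c) = (8.314 J mol⁻¹ K⁻¹)(290 K) × ln(7.87×10⁻⁴/0.00235)
   = (2.411 kJ/mol)(-1.094) = -2.64 kJ/mol
ΔG < 0, so the forward reaction is spontaneous (proceeds forward).

ΔG = -2.64 kJ/mol; the forward reaction is spontaneous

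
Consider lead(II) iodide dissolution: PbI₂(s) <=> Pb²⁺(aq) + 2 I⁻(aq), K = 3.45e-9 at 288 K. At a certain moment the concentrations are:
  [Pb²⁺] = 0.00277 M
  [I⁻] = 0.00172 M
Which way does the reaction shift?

toward reactants

(PbI₂ is a pure solid — omitted from Q.)
Q = [Pb²⁺]·[I⁻]² = (0.00277)·(0.00172)² = 8.19e-9
Q = 8.19e-9 > K = 3.45e-9, so the reverse reaction proceeds.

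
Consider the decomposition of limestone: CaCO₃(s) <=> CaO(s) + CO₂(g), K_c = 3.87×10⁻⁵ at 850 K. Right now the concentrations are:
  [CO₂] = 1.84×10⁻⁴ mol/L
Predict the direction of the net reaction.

(CaCO₃, CaO are pure solids — omitted from Q_c.)
Q_c = [CO₂] = 1.84×10⁻⁴
Q_c = 1.84×10⁻⁴ > K_c = 3.87×10⁻⁵, so the reverse reaction proceeds.

toward reactants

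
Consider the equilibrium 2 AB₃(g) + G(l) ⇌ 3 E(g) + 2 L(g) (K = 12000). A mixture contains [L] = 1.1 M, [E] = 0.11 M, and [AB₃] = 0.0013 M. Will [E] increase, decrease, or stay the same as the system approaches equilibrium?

(G is a pure liquid — omitted from Q.)
Q = [E]³·[L]² / [AB₃]² = (0.11)³·(1.1)² / (0.0013)² = 950
Q = 950 < K = 12000: net forward reaction.
E is a product, so it increases.

increase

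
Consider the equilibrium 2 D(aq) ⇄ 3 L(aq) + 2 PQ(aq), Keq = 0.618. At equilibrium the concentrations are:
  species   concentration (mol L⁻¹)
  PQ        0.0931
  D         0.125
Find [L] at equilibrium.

[L] = 1.04 mol L⁻¹

At equilibrium, Keq = [L]³·[PQ]² / [D]² = 0.618.
([L])³·(0.0931)² / (0.125)² = 0.618
[L]³ = 1.11 ⇒ [L] = 1.04 mol L⁻¹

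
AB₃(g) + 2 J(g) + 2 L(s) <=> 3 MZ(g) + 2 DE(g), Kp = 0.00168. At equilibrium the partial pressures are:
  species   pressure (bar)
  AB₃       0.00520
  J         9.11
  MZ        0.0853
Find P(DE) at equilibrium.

(L is a pure solid — omitted from Kp.)
At equilibrium, Kp = P(MZ)³·P(DE)² / (P(AB₃)·P(J)²) = 0.00168.
(0.0853)³·(P(DE))² / ((0.00520)·(9.11)²) = 0.00168
P(DE)² = 1.17 ⇒ P(DE) = 1.08 bar

P(DE) = 1.08 bar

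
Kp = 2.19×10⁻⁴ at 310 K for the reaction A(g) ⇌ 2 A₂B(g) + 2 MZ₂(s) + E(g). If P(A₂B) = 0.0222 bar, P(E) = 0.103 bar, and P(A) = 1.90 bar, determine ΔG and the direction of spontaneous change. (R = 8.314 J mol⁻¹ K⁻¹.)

(MZ₂ is a pure solid — omitted from Qp.)
Qp = P(A₂B)²·P(E) / P(A) = (0.0222)²·(0.103) / (1.90) = 2.67×10⁻⁵
ΔG = RT ln(Qp/Kp) = (8.314 J mol⁻¹ K⁻¹)(310 K) × ln(2.67×10⁻⁵/2.19×10⁻⁴)
   = (2.577 kJ/mol)(-2.104) = -5.42 kJ/mol
ΔG < 0, so the forward reaction is spontaneous (proceeds forward).

ΔG = -5.42 kJ/mol; the forward reaction is spontaneous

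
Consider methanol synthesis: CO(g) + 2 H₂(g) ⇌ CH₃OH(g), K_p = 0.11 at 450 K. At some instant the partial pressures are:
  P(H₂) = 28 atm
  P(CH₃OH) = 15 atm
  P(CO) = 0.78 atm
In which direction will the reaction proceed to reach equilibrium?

toward products

Q_p = P(CH₃OH) / (P(CO)·P(H₂)²) = (15) / ((0.78)·(28)²) = 0.025
Q_p = 0.025 < K_p = 0.11, so the forward reaction proceeds.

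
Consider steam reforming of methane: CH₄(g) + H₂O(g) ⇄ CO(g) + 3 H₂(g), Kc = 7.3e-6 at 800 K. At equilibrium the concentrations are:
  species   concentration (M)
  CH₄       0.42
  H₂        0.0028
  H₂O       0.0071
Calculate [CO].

[CO] = 0.99 M

At equilibrium, Kc = [CO]·[H₂]³ / ([CH₄]·[H₂O]) = 7.3e-6.
([CO])·(0.0028)³ / ((0.42)·(0.0071)) = 7.3e-6
[CO] = 0.992 = 0.99 M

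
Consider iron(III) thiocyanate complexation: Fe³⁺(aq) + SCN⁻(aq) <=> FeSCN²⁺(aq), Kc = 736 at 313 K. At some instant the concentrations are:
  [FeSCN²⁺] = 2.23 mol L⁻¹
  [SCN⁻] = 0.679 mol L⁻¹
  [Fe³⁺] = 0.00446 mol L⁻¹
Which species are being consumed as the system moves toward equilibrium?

none (at equilibrium)

Qc = [FeSCN²⁺] / ([Fe³⁺]·[SCN⁻]) = (2.23) / ((0.00446)·(0.679)) = 736
Qc = 736 = Kc; the system is at equilibrium.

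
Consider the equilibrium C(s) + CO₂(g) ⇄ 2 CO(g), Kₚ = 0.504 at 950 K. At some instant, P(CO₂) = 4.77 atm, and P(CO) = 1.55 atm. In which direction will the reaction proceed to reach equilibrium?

(C is a pure solid — omitted from Qₚ.)
Qₚ = P(CO)² / P(CO₂) = (1.55)² / (4.77) = 0.504
Qₚ = 0.504 = Kₚ, so the system is already at equilibrium.

at equilibrium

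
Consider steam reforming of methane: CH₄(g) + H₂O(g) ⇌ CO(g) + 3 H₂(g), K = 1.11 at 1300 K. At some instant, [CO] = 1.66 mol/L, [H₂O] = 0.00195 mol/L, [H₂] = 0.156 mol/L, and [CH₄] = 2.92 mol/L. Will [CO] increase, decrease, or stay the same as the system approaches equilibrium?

Q = [CO]·[H₂]³ / ([CH₄]·[H₂O]) = (1.66)·(0.156)³ / ((2.92)·(0.00195)) = 1.11
Q = 1.11 = K; the system is at equilibrium.

stay the same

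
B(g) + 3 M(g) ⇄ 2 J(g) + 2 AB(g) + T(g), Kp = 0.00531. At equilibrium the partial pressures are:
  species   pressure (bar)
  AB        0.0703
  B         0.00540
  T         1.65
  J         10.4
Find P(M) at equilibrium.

At equilibrium, Kp = P(J)²·P(AB)²·P(T) / (P(B)·P(M)³) = 0.00531.
(10.4)²·(0.0703)²·(1.65) / ((0.00540)·(P(M))³) = 0.00531
P(M)³ = 30800 ⇒ P(M) = 31.3 bar

P(M) = 31.3 bar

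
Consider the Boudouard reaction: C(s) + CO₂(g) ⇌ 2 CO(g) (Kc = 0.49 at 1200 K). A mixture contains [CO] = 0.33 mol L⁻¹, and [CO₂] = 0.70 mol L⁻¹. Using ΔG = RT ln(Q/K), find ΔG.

ΔG = -11.4 kJ/mol

(C is a pure solid — omitted from Qc.)
Qc = [CO]² / [CO₂] = (0.33)² / (0.70) = 0.156
ΔG = RT ln(Qc/Kc) = (8.314 J mol⁻¹ K⁻¹)(1200 K) × ln(0.156/0.49)
   = (9.977 kJ/mol)(-1.145) = -11.4 kJ/mol
ΔG < 0, so the forward reaction is spontaneous (proceeds forward).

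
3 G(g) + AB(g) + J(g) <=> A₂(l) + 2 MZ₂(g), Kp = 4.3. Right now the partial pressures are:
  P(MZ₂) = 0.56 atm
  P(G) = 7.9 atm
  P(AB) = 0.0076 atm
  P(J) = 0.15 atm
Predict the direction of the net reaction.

(A₂ is a pure liquid — omitted from Qp.)
Qp = P(MZ₂)² / (P(G)³·P(AB)·P(J)) = (0.56)² / ((7.9)³·(0.0076)·(0.15)) = 0.56
Qp = 0.56 < Kp = 4.3, so the forward reaction proceeds.

in the forward direction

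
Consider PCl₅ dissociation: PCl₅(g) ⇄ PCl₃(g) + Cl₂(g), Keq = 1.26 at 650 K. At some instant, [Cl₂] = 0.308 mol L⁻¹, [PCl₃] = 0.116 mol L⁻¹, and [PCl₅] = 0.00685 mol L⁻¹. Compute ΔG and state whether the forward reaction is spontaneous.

Q = [PCl₃]·[Cl₂] / [PCl₅] = (0.116)·(0.308) / (0.00685) = 5.22
ΔG = RT ln(Q/Keq) = (8.314 J mol⁻¹ K⁻¹)(650 K) × ln(5.22/1.26)
   = (5.404 kJ/mol)(1.421) = 7.68 kJ/mol
ΔG > 0, so the forward reaction is non-spontaneous (proceeds in reverse).

ΔG = 7.68 kJ/mol; the forward reaction is non-spontaneous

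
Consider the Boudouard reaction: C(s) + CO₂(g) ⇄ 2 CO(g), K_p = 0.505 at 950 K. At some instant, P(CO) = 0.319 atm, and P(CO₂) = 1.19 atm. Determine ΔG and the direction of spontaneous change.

ΔG = -14.0 kJ/mol; the forward reaction is spontaneous

(C is a pure solid — omitted from Q_p.)
Q_p = P(CO)² / P(CO₂) = (0.319)² / (1.19) = 0.0855
ΔG = RT ln(Q_p/K_p) = (8.314 J mol⁻¹ K⁻¹)(950 K) × ln(0.0855/0.505)
   = (7.898 kJ/mol)(-1.776) = -14.0 kJ/mol
ΔG < 0, so the forward reaction is spontaneous (proceeds forward).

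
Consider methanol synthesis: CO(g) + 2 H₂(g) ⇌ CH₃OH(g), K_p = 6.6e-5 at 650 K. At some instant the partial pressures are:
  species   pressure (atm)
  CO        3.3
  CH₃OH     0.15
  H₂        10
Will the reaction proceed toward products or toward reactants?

in the reverse direction

Q_p = P(CH₃OH) / (P(CO)·P(H₂)²) = (0.15) / ((3.3)·(10)²) = 4.5e-4
Q_p = 4.5e-4 > K_p = 6.6e-5, so the reverse reaction proceeds.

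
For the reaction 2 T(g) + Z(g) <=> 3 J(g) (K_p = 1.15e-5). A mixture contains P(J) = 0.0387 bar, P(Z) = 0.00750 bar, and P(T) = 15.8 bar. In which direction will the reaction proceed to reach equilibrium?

Q_p = P(J)³ / (P(T)²·P(Z)) = (0.0387)³ / ((15.8)²·(0.00750)) = 3.10e-5
Q_p = 3.10e-5 > K_p = 1.15e-5, so the reverse reaction proceeds.

reverse (toward reactants)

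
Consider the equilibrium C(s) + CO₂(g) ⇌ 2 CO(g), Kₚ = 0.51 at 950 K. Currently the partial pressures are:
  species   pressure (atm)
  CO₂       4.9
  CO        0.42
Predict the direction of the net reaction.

(C is a pure solid — omitted from Qₚ.)
Qₚ = P(CO)² / P(CO₂) = (0.42)² / (4.9) = 0.036
Qₚ = 0.036 < Kₚ = 0.51, so the forward reaction proceeds.

forward (toward products)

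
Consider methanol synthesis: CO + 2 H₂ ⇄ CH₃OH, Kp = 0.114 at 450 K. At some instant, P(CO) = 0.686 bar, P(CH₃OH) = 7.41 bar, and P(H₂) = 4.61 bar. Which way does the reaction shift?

in the reverse direction

Qp = P(CH₃OH) / (P(CO)·P(H₂)²) = (7.41) / ((0.686)·(4.61)²) = 0.508
Qp = 0.508 > Kp = 0.114, so the reverse reaction proceeds.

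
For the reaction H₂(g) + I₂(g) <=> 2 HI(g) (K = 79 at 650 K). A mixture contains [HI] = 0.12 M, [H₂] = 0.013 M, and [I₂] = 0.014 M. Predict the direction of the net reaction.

Q = [HI]² / ([H₂]·[I₂]) = (0.12)² / ((0.013)·(0.014)) = 79
Q = 79 = K, so the system is already at equilibrium.

no net change (already at equilibrium)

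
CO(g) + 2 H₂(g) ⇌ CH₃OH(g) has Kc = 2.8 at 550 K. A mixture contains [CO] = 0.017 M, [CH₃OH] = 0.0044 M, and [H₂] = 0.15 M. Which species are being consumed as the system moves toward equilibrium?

Qc = [CH₃OH] / ([CO]·[H₂]²) = (0.0044) / ((0.017)·(0.15)²) = 12
Qc = 12 > Kc = 2.8: net reverse reaction.

CH₃OH (products)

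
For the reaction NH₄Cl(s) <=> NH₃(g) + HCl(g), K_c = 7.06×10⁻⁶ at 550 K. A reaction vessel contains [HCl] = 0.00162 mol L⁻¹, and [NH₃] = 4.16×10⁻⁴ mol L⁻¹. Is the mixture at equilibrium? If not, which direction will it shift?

no; Q < K, reaction proceeds forward

(NH₄Cl is a pure solid — omitted from Q_c.)
Q_c = [NH₃]·[HCl] = (4.16×10⁻⁴)·(0.00162) = 6.74×10⁻⁷
Q_c = 6.74×10⁻⁷ < K_c = 7.06×10⁻⁶: net forward reaction.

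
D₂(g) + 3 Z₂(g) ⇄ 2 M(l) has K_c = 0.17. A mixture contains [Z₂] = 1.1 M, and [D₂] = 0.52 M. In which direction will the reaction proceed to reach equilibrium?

(M is a pure liquid — omitted from Q_c.)
Q_c = 1 / ([D₂]·[Z₂]³) = 1 / ((0.52)·(1.1)³) = 1.4
Q_c = 1.4 > K_c = 0.17, so the reverse reaction proceeds.

reverse (toward reactants)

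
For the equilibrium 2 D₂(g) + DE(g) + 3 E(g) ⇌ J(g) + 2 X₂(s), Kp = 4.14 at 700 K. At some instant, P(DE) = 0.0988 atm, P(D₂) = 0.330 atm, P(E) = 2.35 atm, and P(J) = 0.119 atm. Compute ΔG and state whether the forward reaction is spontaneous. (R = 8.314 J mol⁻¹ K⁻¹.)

(X₂ is a pure solid — omitted from Qp.)
Qp = P(J) / (P(D₂)²·P(DE)·P(E)³) = (0.119) / ((0.330)²·(0.0988)·(2.35)³) = 0.852
ΔG = RT ln(Qp/Kp) = (8.314 J mol⁻¹ K⁻¹)(700 K) × ln(0.852/4.14)
   = (5.820 kJ/mol)(-1.581) = -9.20 kJ/mol
ΔG < 0, so the forward reaction is spontaneous (proceeds forward).

ΔG = -9.20 kJ/mol; the forward reaction is spontaneous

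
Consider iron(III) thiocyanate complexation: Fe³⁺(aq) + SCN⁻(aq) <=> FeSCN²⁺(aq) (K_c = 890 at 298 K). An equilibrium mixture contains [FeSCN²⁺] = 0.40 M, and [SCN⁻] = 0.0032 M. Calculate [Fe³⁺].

At equilibrium, K_c = [FeSCN²⁺] / ([Fe³⁺]·[SCN⁻]) = 890.
(0.40) / (([Fe³⁺])·(0.0032)) = 890
[Fe³⁺] = 0.140 = 0.14 M

[Fe³⁺] = 0.14 M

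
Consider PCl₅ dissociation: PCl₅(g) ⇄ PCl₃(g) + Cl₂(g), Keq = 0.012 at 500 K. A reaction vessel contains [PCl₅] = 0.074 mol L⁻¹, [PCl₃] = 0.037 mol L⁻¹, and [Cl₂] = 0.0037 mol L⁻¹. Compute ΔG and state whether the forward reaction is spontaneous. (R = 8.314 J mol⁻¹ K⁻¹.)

ΔG = -7.77 kJ/mol; the forward reaction is spontaneous

Q = [PCl₃]·[Cl₂] / [PCl₅] = (0.037)·(0.0037) / (0.074) = 0.00185
ΔG = RT ln(Q/Keq) = (8.314 J mol⁻¹ K⁻¹)(500 K) × ln(0.00185/0.012)
   = (4.157 kJ/mol)(-1.870) = -7.77 kJ/mol
ΔG < 0, so the forward reaction is spontaneous (proceeds forward).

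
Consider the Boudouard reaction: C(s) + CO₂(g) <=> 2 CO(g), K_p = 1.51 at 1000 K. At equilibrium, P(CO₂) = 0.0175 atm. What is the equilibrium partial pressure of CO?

P(CO) = 0.163 atm

(C is a pure solid — omitted from K_p.)
At equilibrium, K_p = P(CO)² / P(CO₂) = 1.51.
(P(CO))² / (0.0175) = 1.51
P(CO)² = 0.0264 ⇒ P(CO) = 0.163 atm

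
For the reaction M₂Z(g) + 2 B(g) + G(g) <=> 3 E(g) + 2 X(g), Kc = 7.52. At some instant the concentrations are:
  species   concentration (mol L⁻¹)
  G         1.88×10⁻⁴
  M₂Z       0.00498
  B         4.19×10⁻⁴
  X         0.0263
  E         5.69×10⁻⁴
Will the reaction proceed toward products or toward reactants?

to the right

Qc = [E]³·[X]² / ([M₂Z]·[B]²·[G]) = (5.69×10⁻⁴)³·(0.0263)² / ((0.00498)·(4.19×10⁻⁴)²·(1.88×10⁻⁴)) = 0.775
Qc = 0.775 < Kc = 7.52, so the forward reaction proceeds.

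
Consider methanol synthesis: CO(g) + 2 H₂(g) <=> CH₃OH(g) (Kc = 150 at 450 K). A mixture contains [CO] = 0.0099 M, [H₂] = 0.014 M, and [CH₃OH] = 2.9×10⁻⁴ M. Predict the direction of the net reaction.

Qc = [CH₃OH] / ([CO]·[H₂]²) = (2.9×10⁻⁴) / ((0.0099)·(0.014)²) = 150
Qc = 150 = Kc, so the system is already at equilibrium.

no net change (already at equilibrium)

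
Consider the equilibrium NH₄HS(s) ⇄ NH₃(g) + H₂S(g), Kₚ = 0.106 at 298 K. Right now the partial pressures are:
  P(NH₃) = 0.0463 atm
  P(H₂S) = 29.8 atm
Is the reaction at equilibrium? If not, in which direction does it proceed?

reverse (toward reactants)

(NH₄HS is a pure solid — omitted from Qₚ.)
Qₚ = P(NH₃)·P(H₂S) = (0.0463)·(29.8) = 1.38
Qₚ = 1.38 > Kₚ = 0.106, so the reverse reaction proceeds.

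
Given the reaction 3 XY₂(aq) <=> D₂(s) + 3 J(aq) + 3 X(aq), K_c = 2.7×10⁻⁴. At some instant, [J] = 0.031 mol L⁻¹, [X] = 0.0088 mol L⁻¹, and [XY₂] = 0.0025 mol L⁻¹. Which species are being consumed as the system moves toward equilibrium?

(D₂ is a pure solid — omitted from Q_c.)
Q_c = [J]³·[X]³ / [XY₂]³ = (0.031)³·(0.0088)³ / (0.0025)³ = 0.0013
Q_c = 0.0013 > K_c = 2.7×10⁻⁴: net reverse reaction.

D₂, J, X (products)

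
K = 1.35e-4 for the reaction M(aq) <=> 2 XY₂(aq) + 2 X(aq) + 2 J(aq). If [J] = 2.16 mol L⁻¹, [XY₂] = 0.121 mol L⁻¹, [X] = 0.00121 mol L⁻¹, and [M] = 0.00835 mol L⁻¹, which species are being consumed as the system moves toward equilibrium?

M (reactants)

Q = [XY₂]²·[X]²·[J]² / [M] = (0.121)²·(0.00121)²·(2.16)² / (0.00835) = 1.20e-5
Q = 1.20e-5 < K = 1.35e-4: net forward reaction.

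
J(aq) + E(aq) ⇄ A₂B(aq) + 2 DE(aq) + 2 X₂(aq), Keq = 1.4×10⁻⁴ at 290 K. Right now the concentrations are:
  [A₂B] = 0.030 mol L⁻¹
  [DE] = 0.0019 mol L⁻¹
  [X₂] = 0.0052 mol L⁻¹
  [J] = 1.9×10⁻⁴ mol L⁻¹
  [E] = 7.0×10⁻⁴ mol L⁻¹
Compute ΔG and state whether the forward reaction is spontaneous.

ΔG = -4.46 kJ/mol; the forward reaction is spontaneous

Q = [A₂B]·[DE]²·[X₂]² / ([J]·[E]) = (0.030)·(0.0019)²·(0.0052)² / ((1.9×10⁻⁴)·(7.0×10⁻⁴)) = 2.20×10⁻⁵
ΔG = RT ln(Q/Keq) = (8.314 J mol⁻¹ K⁻¹)(290 K) × ln(2.20×10⁻⁵/1.4×10⁻⁴)
   = (2.411 kJ/mol)(-1.851) = -4.46 kJ/mol
ΔG < 0, so the forward reaction is spontaneous (proceeds forward).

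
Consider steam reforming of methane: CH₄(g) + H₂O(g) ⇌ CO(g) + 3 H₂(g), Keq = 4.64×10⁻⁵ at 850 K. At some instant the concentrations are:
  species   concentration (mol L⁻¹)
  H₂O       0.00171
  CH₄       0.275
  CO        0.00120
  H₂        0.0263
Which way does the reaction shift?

Q = [CO]·[H₂]³ / ([CH₄]·[H₂O]) = (0.00120)·(0.0263)³ / ((0.275)·(0.00171)) = 4.64×10⁻⁵
Q = 4.64×10⁻⁵ = Keq, so the system is already at equilibrium.

neither direction; the system is at equilibrium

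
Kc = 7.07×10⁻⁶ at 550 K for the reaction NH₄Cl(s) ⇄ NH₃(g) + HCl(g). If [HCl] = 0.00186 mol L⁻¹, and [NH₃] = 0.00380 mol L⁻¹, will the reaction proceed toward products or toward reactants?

(NH₄Cl is a pure solid — omitted from Qc.)
Qc = [NH₃]·[HCl] = (0.00380)·(0.00186) = 7.07×10⁻⁶
Qc = 7.07×10⁻⁶ = Kc, so the system is already at equilibrium.

no net change (already at equilibrium)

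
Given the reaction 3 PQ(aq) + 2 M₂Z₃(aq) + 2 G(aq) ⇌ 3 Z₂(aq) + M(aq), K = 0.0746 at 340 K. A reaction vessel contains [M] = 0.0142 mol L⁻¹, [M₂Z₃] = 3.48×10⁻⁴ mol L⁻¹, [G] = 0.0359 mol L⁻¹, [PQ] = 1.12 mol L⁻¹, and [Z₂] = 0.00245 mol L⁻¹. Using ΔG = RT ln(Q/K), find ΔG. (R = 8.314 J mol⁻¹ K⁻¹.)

ΔG = 7.20 kJ/mol

Q = [Z₂]³·[M] / ([PQ]³·[M₂Z₃]²·[G]²) = (0.00245)³·(0.0142) / ((1.12)³·(3.48×10⁻⁴)²·(0.0359)²) = 0.952
ΔG = RT ln(Q/K) = (8.314 J mol⁻¹ K⁻¹)(340 K) × ln(0.952/0.0746)
   = (2.827 kJ/mol)(2.546) = 7.20 kJ/mol
ΔG > 0, so the forward reaction is non-spontaneous (proceeds in reverse).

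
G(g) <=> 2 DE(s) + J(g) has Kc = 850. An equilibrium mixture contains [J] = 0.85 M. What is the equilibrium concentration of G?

[G] = 0.0010 M

(DE is a pure solid — omitted from Kc.)
At equilibrium, Kc = [J] / [G] = 850.
(0.85) / ([G]) = 850
[G] = 0.00100 = 0.0010 M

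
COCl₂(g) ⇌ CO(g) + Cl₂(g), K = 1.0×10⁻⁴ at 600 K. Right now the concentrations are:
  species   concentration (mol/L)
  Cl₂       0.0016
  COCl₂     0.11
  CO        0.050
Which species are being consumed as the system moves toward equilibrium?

Q = [CO]·[Cl₂] / [COCl₂] = (0.050)·(0.0016) / (0.11) = 7.3×10⁻⁴
Q = 7.3×10⁻⁴ > K = 1.0×10⁻⁴: net reverse reaction.

CO, Cl₂ (products)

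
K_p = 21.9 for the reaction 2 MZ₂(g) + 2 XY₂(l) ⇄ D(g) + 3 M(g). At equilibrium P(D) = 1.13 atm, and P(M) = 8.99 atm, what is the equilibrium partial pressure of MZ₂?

(XY₂ is a pure liquid — omitted from K_p.)
At equilibrium, K_p = P(D)·P(M)³ / P(MZ₂)² = 21.9.
(1.13)·(8.99)³ / (P(MZ₂))² = 21.9
P(MZ₂)² = 37.5 ⇒ P(MZ₂) = 6.12 atm

P(MZ₂) = 6.12 atm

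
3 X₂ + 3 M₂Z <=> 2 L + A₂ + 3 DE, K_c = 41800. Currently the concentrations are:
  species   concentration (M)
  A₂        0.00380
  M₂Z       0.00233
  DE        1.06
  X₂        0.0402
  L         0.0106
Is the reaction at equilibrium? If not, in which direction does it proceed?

Q_c = [L]²·[A₂]·[DE]³ / ([X₂]³·[M₂Z]³) = (0.0106)²·(0.00380)·(1.06)³ / ((0.0402)³·(0.00233)³) = 6.19e5
Q_c = 6.19e5 > K_c = 41800, so the reverse reaction proceeds.

reverse (toward reactants)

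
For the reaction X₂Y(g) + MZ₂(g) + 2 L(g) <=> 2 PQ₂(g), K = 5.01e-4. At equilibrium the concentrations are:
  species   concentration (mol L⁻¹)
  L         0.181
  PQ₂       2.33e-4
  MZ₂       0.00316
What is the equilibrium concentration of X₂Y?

[X₂Y] = 1.05 mol L⁻¹

At equilibrium, K = [PQ₂]² / ([X₂Y]·[MZ₂]·[L]²) = 5.01e-4.
(2.33e-4)² / (([X₂Y])·(0.00316)·(0.181)²) = 5.01e-4
[X₂Y] = 1.05 mol L⁻¹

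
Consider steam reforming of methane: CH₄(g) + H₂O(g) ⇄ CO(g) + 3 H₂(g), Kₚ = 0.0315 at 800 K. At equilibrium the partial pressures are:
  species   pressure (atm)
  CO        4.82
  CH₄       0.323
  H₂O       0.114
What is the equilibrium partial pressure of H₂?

At equilibrium, Kₚ = P(CO)·P(H₂)³ / (P(CH₄)·P(H₂O)) = 0.0315.
(4.82)·(P(H₂))³ / ((0.323)·(0.114)) = 0.0315
P(H₂)³ = 2.41×10⁻⁴ ⇒ P(H₂) = 0.0622 atm

P(H₂) = 0.0622 atm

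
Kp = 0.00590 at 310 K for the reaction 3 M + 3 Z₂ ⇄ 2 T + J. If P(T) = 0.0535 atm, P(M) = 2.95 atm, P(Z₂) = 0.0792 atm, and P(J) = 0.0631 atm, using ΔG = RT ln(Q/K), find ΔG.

Qp = P(T)²·P(J) / (P(M)³·P(Z₂)³) = (0.0535)²·(0.0631) / ((2.95)³·(0.0792)³) = 0.0142
ΔG = RT ln(Qp/Kp) = (8.314 J mol⁻¹ K⁻¹)(310 K) × ln(0.0142/0.00590)
   = (2.577 kJ/mol)(0.8783) = 2.26 kJ/mol
ΔG > 0, so the forward reaction is non-spontaneous (proceeds in reverse).

ΔG = 2.26 kJ/mol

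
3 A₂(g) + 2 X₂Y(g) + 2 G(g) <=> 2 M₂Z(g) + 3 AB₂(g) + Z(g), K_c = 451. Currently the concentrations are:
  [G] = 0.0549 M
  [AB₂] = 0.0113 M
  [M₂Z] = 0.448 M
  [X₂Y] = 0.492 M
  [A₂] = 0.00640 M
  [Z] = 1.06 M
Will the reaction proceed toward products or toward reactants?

Q_c = [M₂Z]²·[AB₂]³·[Z] / ([A₂]³·[X₂Y]²·[G]²) = (0.448)²·(0.0113)³·(1.06) / ((0.00640)³·(0.492)²·(0.0549)²) = 1610
Q_c = 1610 > K_c = 451, so the reverse reaction proceeds.

to the left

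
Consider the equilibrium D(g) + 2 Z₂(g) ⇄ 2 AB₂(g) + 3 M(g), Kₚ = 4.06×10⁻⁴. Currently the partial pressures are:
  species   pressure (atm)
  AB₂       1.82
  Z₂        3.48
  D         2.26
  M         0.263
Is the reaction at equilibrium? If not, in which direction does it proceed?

toward reactants

Qₚ = P(AB₂)²·P(M)³ / (P(D)·P(Z₂)²) = (1.82)²·(0.263)³ / ((2.26)·(3.48)²) = 0.00220
Qₚ = 0.00220 > Kₚ = 4.06×10⁻⁴, so the reverse reaction proceeds.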